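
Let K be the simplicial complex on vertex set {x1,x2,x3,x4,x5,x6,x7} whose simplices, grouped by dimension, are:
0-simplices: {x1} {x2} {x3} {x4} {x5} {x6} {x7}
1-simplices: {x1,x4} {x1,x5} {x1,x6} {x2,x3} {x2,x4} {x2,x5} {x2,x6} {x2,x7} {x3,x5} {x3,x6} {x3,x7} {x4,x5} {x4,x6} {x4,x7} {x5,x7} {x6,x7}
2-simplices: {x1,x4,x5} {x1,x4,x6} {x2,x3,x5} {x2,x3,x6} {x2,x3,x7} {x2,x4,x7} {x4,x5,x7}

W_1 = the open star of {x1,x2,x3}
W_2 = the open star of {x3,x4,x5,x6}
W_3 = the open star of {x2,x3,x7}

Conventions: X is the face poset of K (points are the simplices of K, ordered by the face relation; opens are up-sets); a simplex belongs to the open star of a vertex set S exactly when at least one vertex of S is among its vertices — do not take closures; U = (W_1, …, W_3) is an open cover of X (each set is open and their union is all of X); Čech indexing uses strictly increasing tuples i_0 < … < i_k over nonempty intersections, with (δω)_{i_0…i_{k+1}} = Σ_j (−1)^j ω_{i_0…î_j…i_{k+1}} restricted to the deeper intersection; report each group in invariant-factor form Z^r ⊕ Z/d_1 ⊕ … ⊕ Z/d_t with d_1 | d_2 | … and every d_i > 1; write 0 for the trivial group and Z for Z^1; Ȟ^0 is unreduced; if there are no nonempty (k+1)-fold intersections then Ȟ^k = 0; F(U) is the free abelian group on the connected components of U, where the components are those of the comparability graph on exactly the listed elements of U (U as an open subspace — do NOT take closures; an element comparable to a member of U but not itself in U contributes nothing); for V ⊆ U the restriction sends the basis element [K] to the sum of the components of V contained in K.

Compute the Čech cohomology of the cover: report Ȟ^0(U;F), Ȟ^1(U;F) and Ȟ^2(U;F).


cover nerve:
  W1={{x1},{x2},{x3},{x1,x4},{x1,x5},{x1,x6},{x2,x3},{x2,x4},{x2,x5},{x2,x6},{x2,x7},{x3,x5},{x3,x6},{x3,x7},{x1,x4,x5},{x1,x4,x6},{x2,x3,x5},{x2,x3,x6},{x2,x3,x7},{x2,x4,x7}} W2={{x3},{x4},{x5},{x6},{x1,x4},{x1,x5},{x1,x6},{x2,x3},{x2,x4},{x2,x5},{x2,x6},{x3,x5},{x3,x6},{x3,x7},{x4,x5},{x4,x6},{x4,x7},{x5,x7},{x6,x7},{x1,x4,x5},{x1,x4,x6},{x2,x3,x5},{x2,x3,x6},{x2,x3,x7},{x2,x4,x7},{x4,x5,x7}} W3={{x2},{x3},{x7},{x2,x3},{x2,x4},{x2,x5},{x2,x6},{x2,x7},{x3,x5},{x3,x6},{x3,x7},{x4,x7},{x5,x7},{x6,x7},{x2,x3,x5},{x2,x3,x6},{x2,x3,x7},{x2,x4,x7},{x4,x5,x7}}
  W12={{x3},{x1,x4},{x1,x5},{x1,x6},{x2,x3},{x2,x4},{x2,x5},{x2,x6},{x3,x5},{x3,x6},{x3,x7},{x1,x4,x5},{x1,x4,x6},{x2,x3,x5},{x2,x3,x6},{x2,x3,x7},{x2,x4,x7}} W13={{x2},{x3},{x2,x3},{x2,x4},{x2,x5},{x2,x6},{x2,x7},{x3,x5},{x3,x6},{x3,x7},{x2,x3,x5},{x2,x3,x6},{x2,x3,x7},{x2,x4,x7}} W23={{x3},{x2,x3},{x2,x4},{x2,x5},{x2,x6},{x3,x5},{x3,x6},{x3,x7},{x4,x7},{x5,x7},{x6,x7},{x2,x3,x5},{x2,x3,x6},{x2,x3,x7},{x2,x4,x7},{x4,x5,x7}}
  W123={{x3},{x2,x3},{x2,x4},{x2,x5},{x2,x6},{x3,x5},{x3,x6},{x3,x7},{x2,x3,x5},{x2,x3,x6},{x2,x3,x7},{x2,x4,x7}}
components per intersection:
  W1: {{x1},{x1,x4},{x1,x5},{x1,x6},{x1,x4,x5},{x1,x4,x6}} {{x2},{x3},{x2,x3},{x2,x4},{x2,x5},{x2,x6},{x2,x7},{x3,x5},{x3,x6},{x3,x7},{x2,x3,x5},{x2,x3,x6},{x2,x3,x7},{x2,x4,x7}}
  W2: {{x3},{x4},{x5},{x6},{x1,x4},{x1,x5},{x1,x6},{x2,x3},{x2,x4},{x2,x5},{x2,x6},{x3,x5},{x3,x6},{x3,x7},{x4,x5},{x4,x6},{x4,x7},{x5,x7},{x6,x7},{x1,x4,x5},{x1,x4,x6},{x2,x3,x5},{x2,x3,x6},{x2,x3,x7},{x2,x4,x7},{x4,x5,x7}}
  W3: {{x2},{x3},{x7},{x2,x3},{x2,x4},{x2,x5},{x2,x6},{x2,x7},{x3,x5},{x3,x6},{x3,x7},{x4,x7},{x5,x7},{x6,x7},{x2,x3,x5},{x2,x3,x6},{x2,x3,x7},{x2,x4,x7},{x4,x5,x7}}
  W12: {{x3},{x2,x3},{x2,x5},{x2,x6},{x3,x5},{x3,x6},{x3,x7},{x2,x3,x5},{x2,x3,x6},{x2,x3,x7}} {{x1,x4},{x1,x5},{x1,x6},{x1,x4,x5},{x1,x4,x6}} {{x2,x4},{x2,x4,x7}}
  W13: {{x2},{x3},{x2,x3},{x2,x4},{x2,x5},{x2,x6},{x2,x7},{x3,x5},{x3,x6},{x3,x7},{x2,x3,x5},{x2,x3,x6},{x2,x3,x7},{x2,x4,x7}}
  W23: {{x3},{x2,x3},{x2,x5},{x2,x6},{x3,x5},{x3,x6},{x3,x7},{x2,x3,x5},{x2,x3,x6},{x2,x3,x7}} {{x2,x4},{x4,x7},{x5,x7},{x2,x4,x7},{x4,x5,x7}} {{x6,x7}}
  W123: {{x3},{x2,x3},{x2,x5},{x2,x6},{x3,x5},{x3,x6},{x3,x7},{x2,x3,x5},{x2,x3,x6},{x2,x3,x7}} {{x2,x4},{x2,x4,x7}}
C dims 4,7,2; δ0: rk 3, SNF 1^3; δ1: rk 2, SNF 1^2
Ȟ^0: (4−3)−0=1 ⇒ Z
Ȟ^1: (7−2)−3=2 ⇒ Z^2
Ȟ^2: (2−0)−2=0 ⇒ 0

Ȟ^0 = Z; Ȟ^1 = Z^2; Ȟ^2 = 0


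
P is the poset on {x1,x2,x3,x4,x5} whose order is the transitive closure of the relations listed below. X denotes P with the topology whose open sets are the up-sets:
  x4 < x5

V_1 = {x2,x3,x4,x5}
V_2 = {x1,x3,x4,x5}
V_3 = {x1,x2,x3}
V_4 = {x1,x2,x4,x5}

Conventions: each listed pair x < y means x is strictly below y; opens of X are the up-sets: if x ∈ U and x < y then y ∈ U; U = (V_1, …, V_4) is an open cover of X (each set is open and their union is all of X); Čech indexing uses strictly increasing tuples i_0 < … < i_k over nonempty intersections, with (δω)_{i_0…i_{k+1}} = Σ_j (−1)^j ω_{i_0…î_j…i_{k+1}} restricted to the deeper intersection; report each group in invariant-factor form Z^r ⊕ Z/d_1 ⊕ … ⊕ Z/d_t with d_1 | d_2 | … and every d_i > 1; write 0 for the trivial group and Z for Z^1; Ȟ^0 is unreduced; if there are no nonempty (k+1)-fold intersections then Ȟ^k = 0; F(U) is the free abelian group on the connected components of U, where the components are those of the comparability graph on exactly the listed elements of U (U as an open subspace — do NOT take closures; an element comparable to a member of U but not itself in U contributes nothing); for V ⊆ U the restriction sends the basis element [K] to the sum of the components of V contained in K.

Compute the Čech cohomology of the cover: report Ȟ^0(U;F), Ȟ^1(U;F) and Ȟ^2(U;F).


cover nerve:
  V12={x3,x4,x5} V13={x2,x3} V14={x2,x4,x5} V23={x1,x3} V24={x1,x4,x5} V34={x1,x2}
  V123={x3} V124={x4,x5} V134={x2} V234={x1}
components per intersection:
  V1: {x2} {x3} {x4,x5}
  V2: {x1} {x3} {x4,x5}
  V3: {x1} {x2} {x3}
  V4: {x1} {x2} {x4,x5}
  V12: {x3} {x4,x5}
  V13: {x2} {x3}
  V14: {x2} {x4,x5}
  V23: {x1} {x3}
  V24: {x1} {x4,x5}
  V34: {x1} {x2}
  V123: {x3}
  V124: {x4,x5}
  V134: {x2}
  V234: {x1}
C dims 12,12,4; δ0: rk 8, SNF 1^8; δ1: rk 4, SNF 1^4
Ȟ^0: (12−8)−0=4 ⇒ Z^4
Ȟ^1: (12−4)−8=0 ⇒ 0
Ȟ^2: (4−0)−4=0 ⇒ 0

Ȟ^0(U;F) ≅ Z^4, Ȟ^1(U;F) ≅ 0 and Ȟ^2(U;F) ≅ 0


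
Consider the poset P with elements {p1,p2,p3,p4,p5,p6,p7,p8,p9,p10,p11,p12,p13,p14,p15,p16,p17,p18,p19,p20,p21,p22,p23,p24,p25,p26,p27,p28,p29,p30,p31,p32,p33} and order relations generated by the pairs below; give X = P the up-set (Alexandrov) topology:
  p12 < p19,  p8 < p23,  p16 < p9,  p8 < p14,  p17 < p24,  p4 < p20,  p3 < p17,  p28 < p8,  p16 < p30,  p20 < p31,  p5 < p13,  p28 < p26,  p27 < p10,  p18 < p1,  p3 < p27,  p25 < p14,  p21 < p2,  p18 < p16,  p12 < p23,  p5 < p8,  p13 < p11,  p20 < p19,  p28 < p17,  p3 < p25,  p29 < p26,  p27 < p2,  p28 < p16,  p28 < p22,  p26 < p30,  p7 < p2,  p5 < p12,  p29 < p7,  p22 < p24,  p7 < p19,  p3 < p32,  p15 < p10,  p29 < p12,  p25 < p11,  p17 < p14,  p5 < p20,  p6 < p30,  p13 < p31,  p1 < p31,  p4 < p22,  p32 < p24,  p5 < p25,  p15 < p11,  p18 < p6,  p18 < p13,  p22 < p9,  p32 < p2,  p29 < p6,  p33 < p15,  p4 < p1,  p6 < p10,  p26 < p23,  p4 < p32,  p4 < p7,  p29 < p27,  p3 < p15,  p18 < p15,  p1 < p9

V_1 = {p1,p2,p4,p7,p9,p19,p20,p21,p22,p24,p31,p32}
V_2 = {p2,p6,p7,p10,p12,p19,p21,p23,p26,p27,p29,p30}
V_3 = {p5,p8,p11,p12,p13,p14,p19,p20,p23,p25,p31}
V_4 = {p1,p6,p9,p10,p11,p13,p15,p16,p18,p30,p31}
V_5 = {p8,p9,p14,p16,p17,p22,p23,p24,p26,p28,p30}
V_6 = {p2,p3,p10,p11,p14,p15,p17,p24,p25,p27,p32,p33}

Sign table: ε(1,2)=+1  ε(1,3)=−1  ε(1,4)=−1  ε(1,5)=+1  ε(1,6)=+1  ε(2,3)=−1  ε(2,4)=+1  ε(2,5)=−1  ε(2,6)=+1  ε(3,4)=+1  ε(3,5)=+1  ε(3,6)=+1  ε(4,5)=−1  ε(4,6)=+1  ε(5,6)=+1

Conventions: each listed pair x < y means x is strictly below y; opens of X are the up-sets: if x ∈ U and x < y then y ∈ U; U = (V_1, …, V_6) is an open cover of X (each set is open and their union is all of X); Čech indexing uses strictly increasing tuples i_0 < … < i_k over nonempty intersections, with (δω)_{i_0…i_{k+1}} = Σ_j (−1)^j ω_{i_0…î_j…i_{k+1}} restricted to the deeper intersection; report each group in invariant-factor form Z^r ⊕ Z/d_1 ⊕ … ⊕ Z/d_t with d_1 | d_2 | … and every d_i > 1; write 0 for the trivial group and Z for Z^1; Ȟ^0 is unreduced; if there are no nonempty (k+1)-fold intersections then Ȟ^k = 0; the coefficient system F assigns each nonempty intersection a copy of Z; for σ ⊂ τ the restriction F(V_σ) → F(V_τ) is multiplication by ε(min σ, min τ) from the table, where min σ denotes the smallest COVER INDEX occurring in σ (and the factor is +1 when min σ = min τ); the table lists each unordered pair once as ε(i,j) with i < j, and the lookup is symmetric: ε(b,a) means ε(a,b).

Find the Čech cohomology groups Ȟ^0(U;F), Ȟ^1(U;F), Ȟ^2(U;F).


nerve of the cover:
  V12={p2,p7,p19,p21} V13={p19,p20,p31} V14={p1,p9,p31} V15={p9,p22,p24} V16={p2,p24,p32} V23={p12,p19,p23} V24={p6,p10,p30} V25={p23,p26,p30} V26={p2,p10,p27} V34={p11,p13,p31} V35={p8,p14,p23} V36={p11,p14,p25} V45={p9,p16,p30} V46={p10,p11,p15} V56={p14,p17,p24}
  V123={p19} V126={p2} V134={p31} V145={p9} V156={p24} V235={p23} V245={p30} V246={p10} V346={p11} V356={p14}
C dims 6,15,10; δ0: rk 6, SNF 1^5·2; δ1: rk 9, SNF 1^9
Ȟ^0 = (6 − 6) − 0 = 0, so Ȟ^0 ≅ 0
Ȟ^1 = (15 − 9) − 6 = 0 plus torsion [2], so Ȟ^1 ≅ Z/2
Ȟ^2 = (10 − 0) − 9 = 1, so Ȟ^2 ≅ Z

Ȟ^0 = 0, Ȟ^1 = Z/2 and Ȟ^2 = Z


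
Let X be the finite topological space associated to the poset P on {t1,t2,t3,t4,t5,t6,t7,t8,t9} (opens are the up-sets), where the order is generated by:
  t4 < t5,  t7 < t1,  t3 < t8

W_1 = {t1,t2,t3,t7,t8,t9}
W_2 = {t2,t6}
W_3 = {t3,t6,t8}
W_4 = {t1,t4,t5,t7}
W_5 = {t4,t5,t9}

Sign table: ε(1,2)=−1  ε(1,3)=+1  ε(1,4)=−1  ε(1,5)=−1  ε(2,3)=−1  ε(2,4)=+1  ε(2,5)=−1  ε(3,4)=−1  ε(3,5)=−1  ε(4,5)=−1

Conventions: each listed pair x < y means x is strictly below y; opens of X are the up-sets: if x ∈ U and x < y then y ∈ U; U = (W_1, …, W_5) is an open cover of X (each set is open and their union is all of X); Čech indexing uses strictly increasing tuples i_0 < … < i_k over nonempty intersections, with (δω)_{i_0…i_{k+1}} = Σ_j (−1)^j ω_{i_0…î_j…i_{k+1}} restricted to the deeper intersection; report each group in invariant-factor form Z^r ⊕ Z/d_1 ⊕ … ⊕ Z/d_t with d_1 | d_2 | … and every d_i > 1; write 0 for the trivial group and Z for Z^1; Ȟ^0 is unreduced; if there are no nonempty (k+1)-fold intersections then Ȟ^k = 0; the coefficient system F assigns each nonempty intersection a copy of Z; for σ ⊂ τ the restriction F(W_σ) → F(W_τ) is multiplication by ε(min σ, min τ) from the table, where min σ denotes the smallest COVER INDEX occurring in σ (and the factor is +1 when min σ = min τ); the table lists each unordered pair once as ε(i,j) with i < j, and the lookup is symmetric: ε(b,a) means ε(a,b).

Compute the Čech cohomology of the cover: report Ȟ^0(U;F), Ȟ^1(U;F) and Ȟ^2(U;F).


Ȟ^0 ≅ 0; Ȟ^1 ≅ Z ⊕ Z/2; Ȟ^2 ≅ 0

nonempty overlaps:
  W12={t2} W13={t3,t8} W14={t1,t7} W15={t9} W23={t6} W45={t4,t5}
C dims 5,6; δ0: rk 5, SNF 1^4·2
degree 0: 5−5−0 = 0 → Ȟ^0 ≅ 0
degree 1: 6−0−5 = 1 plus torsion [2] → Ȟ^1 ≅ Z ⊕ Z/2
degree 2: 0−0−0 = 0 → Ȟ^2 ≅ 0


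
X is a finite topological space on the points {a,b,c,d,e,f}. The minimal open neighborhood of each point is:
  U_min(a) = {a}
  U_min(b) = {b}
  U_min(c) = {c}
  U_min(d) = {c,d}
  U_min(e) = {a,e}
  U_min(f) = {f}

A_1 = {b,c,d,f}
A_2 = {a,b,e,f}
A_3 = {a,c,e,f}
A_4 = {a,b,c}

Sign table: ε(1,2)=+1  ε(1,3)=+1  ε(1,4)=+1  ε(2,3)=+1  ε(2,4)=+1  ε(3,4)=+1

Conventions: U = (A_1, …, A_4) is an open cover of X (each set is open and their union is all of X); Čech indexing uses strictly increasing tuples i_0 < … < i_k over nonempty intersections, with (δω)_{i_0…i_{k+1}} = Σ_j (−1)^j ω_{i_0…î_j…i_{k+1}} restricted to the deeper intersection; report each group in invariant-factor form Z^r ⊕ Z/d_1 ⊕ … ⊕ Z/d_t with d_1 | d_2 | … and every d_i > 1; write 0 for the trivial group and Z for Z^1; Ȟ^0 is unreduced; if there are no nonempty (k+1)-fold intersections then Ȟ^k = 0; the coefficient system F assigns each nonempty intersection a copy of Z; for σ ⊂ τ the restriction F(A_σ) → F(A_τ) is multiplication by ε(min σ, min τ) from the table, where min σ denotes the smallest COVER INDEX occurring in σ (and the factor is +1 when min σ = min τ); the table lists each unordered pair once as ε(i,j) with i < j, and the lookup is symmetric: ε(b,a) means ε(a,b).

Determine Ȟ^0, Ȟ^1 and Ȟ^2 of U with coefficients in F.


nerve simplices:
  A12={b,f} A13={c,f} A14={b,c} A23={a,e,f} A24={a,b} A34={a,c}
  A123={f} A124={b} A134={c} A234={a}
C dims 4,6,4; δ0: rk 3, SNF 1^3; δ1: rk 3, SNF 1^3
degree 0: 4−3−0 = 1 → Ȟ^0 ≅ Z
degree 1: 6−3−3 = 0 → Ȟ^1 ≅ 0
degree 2: 4−0−3 = 1 → Ȟ^2 ≅ Z

Ȟ^0(U;F) ≅ Z,  Ȟ^1(U;F) ≅ 0,  Ȟ^2(U;F) ≅ Z


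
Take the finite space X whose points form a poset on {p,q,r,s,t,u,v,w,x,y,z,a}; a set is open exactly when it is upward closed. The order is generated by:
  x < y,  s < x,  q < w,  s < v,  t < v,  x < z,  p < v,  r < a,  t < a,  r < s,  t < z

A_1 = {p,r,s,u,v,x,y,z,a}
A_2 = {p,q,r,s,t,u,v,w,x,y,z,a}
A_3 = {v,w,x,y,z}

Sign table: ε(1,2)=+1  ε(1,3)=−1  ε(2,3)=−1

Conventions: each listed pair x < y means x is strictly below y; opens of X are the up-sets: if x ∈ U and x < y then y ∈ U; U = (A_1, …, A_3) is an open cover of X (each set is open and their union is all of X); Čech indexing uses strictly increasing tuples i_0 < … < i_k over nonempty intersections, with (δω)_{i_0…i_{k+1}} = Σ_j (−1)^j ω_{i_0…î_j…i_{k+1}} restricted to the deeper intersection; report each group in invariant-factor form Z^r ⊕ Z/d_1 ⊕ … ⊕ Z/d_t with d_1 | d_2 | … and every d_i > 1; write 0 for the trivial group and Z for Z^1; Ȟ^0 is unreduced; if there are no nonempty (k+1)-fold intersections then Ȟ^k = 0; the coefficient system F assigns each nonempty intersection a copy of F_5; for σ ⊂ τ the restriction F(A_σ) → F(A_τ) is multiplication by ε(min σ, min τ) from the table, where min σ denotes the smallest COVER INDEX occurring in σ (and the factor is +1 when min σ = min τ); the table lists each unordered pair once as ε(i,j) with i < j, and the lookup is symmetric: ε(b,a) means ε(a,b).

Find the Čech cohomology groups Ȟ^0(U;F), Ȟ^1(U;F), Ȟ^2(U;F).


nonempty overlaps:
  A12={p,r,s,u,v,x,y,z,a} A13={v,x,y,z} A23={v,w,x,y,z}
  A123={v,x,y,z}
C dims 3,3,1; δ0: rk_F5 2; δ1: rk_F5 1
degree 0: 3−2−0 = 1 → Ȟ^0 ≅ Z/5
degree 1: 3−1−2 = 0 → Ȟ^1 ≅ 0
degree 2: 1−0−1 = 0 → Ȟ^2 ≅ 0

Ȟ^0 = Z/5, Ȟ^1 = 0, Ȟ^2 = 0


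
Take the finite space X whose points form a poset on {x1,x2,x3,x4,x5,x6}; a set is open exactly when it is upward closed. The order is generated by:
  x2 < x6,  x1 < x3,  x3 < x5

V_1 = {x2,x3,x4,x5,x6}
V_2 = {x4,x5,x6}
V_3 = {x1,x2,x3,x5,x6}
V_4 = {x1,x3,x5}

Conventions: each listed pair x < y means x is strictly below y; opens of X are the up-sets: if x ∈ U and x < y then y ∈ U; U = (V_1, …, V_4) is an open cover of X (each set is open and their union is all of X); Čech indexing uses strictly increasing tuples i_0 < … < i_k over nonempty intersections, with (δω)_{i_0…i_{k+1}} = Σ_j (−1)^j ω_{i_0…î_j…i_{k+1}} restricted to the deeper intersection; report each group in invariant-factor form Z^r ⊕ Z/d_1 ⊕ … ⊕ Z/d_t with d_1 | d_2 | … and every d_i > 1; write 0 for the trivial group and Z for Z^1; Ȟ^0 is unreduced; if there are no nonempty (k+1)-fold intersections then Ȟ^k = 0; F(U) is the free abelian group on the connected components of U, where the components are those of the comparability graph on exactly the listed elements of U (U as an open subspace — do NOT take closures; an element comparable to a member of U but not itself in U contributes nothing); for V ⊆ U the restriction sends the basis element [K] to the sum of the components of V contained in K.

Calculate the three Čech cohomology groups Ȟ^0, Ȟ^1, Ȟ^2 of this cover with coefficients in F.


Ȟ^0(U;F) ≅ Z^3; Ȟ^1(U;F) ≅ 0; Ȟ^2(U;F) ≅ 0

nerve of the cover:
  V12={x4,x5,x6} V13={x2,x3,x5,x6} V14={x3,x5} V23={x5,x6} V24={x5} V34={x1,x3,x5}
  V123={x5,x6} V124={x5} V134={x3,x5} V234={x5}
  V1234={x5}
components per intersection:
  V1: {x2,x6} {x3,x5} {x4}
  V2: {x4} {x5} {x6}
  V3: {x1,x3,x5} {x2,x6}
  V4: {x1,x3,x5}
  V12: {x4} {x5} {x6}
  V13: {x2,x6} {x3,x5}
  V14: {x3,x5}
  V23: {x5} {x6}
  V24: {x5}
  V34: {x1,x3,x5}
  V123: {x5} {x6}
  V124: {x5}
  V134: {x3,x5}
  V234: {x5}
  V1234: {x5}
C dims 9,10,5,1; δ0: rk 6, SNF 1^6; δ1: rk 4, SNF 1^4; δ2: rk 1, SNF 1^1
Ȟ^0 = (9 − 6) − 0 = 3, so Ȟ^0 ≅ Z^3
Ȟ^1 = (10 − 4) − 6 = 0, so Ȟ^1 ≅ 0
Ȟ^2 = (5 − 1) − 4 = 0, so Ȟ^2 ≅ 0


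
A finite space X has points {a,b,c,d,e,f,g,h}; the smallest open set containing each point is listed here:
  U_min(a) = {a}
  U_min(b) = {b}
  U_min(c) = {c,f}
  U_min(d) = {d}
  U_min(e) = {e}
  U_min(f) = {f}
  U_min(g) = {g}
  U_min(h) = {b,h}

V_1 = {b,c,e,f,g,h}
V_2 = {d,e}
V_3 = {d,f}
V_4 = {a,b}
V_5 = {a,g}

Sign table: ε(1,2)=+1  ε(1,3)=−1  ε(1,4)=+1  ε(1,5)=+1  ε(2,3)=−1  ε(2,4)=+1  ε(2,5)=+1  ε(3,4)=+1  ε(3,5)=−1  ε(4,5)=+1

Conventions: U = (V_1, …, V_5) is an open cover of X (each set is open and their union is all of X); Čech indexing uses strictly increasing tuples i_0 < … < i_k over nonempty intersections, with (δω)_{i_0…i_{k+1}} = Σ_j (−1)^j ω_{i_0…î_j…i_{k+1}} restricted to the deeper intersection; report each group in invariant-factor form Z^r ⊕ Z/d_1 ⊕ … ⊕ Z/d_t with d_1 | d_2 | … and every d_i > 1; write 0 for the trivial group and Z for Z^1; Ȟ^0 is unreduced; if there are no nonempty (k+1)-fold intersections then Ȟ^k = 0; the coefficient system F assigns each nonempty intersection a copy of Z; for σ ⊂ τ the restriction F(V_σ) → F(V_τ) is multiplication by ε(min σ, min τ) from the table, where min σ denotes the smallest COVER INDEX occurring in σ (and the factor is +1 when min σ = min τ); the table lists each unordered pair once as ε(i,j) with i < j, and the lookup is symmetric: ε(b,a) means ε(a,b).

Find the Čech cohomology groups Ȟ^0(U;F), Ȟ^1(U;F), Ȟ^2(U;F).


Ȟ^0 ≅ Z, Ȟ^1 ≅ Z^2, Ȟ^2 ≅ 0

nerve simplices:
  V12={e} V13={f} V14={b} V15={g} V23={d} V45={a}
C dims 5,6; δ0: rk 4, SNF 1^4
degree 0: 5−4−0 = 1 → Ȟ^0 ≅ Z
degree 1: 6−0−4 = 2 → Ȟ^1 ≅ Z^2
degree 2: 0−0−0 = 0 → Ȟ^2 ≅ 0


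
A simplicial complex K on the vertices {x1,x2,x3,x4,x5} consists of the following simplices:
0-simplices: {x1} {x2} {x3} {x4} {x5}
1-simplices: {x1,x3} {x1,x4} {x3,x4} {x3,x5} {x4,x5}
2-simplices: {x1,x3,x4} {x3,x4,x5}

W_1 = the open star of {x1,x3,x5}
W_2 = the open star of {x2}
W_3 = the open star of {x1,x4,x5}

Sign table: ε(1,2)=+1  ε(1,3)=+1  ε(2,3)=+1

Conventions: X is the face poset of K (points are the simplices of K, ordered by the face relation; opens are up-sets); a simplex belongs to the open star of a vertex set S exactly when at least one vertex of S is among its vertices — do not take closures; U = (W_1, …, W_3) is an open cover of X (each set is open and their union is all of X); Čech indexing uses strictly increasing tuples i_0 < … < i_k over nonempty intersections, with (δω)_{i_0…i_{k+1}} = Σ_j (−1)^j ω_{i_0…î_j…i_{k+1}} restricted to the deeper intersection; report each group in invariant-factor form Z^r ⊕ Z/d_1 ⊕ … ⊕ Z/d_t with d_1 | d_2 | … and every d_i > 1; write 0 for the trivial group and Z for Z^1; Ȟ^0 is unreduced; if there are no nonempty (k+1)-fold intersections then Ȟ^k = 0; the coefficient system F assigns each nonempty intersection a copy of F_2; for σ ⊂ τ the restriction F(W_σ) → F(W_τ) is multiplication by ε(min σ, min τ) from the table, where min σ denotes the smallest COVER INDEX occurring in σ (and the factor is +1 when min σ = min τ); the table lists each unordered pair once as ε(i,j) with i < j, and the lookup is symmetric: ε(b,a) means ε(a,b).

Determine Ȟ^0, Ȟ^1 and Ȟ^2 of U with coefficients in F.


nonempty overlaps:
  W1={{x1},{x3},{x5},{x1,x3},{x1,x4},{x3,x4},{x3,x5},{x4,x5},{x1,x3,x4},{x3,x4,x5}} W2={{x2}} W3={{x1},{x4},{x5},{x1,x3},{x1,x4},{x3,x4},{x3,x5},{x4,x5},{x1,x3,x4},{x3,x4,x5}}
  W13={{x1},{x5},{x1,x3},{x1,x4},{x3,x4},{x3,x5},{x4,x5},{x1,x3,x4},{x3,x4,x5}}
C dims 3,1; δ0: rk_F2 1
degree 0: 3−1−0 = 2 → Ȟ^0 ≅ Z/2 ⊕ Z/2
degree 1: 1−0−1 = 0 → Ȟ^1 ≅ 0
degree 2: 0−0−0 = 0 → Ȟ^2 ≅ 0

Ȟ^0(U;F) ≅ Z/2 ⊕ Z/2, Ȟ^1(U;F) ≅ 0, Ȟ^2(U;F) ≅ 0


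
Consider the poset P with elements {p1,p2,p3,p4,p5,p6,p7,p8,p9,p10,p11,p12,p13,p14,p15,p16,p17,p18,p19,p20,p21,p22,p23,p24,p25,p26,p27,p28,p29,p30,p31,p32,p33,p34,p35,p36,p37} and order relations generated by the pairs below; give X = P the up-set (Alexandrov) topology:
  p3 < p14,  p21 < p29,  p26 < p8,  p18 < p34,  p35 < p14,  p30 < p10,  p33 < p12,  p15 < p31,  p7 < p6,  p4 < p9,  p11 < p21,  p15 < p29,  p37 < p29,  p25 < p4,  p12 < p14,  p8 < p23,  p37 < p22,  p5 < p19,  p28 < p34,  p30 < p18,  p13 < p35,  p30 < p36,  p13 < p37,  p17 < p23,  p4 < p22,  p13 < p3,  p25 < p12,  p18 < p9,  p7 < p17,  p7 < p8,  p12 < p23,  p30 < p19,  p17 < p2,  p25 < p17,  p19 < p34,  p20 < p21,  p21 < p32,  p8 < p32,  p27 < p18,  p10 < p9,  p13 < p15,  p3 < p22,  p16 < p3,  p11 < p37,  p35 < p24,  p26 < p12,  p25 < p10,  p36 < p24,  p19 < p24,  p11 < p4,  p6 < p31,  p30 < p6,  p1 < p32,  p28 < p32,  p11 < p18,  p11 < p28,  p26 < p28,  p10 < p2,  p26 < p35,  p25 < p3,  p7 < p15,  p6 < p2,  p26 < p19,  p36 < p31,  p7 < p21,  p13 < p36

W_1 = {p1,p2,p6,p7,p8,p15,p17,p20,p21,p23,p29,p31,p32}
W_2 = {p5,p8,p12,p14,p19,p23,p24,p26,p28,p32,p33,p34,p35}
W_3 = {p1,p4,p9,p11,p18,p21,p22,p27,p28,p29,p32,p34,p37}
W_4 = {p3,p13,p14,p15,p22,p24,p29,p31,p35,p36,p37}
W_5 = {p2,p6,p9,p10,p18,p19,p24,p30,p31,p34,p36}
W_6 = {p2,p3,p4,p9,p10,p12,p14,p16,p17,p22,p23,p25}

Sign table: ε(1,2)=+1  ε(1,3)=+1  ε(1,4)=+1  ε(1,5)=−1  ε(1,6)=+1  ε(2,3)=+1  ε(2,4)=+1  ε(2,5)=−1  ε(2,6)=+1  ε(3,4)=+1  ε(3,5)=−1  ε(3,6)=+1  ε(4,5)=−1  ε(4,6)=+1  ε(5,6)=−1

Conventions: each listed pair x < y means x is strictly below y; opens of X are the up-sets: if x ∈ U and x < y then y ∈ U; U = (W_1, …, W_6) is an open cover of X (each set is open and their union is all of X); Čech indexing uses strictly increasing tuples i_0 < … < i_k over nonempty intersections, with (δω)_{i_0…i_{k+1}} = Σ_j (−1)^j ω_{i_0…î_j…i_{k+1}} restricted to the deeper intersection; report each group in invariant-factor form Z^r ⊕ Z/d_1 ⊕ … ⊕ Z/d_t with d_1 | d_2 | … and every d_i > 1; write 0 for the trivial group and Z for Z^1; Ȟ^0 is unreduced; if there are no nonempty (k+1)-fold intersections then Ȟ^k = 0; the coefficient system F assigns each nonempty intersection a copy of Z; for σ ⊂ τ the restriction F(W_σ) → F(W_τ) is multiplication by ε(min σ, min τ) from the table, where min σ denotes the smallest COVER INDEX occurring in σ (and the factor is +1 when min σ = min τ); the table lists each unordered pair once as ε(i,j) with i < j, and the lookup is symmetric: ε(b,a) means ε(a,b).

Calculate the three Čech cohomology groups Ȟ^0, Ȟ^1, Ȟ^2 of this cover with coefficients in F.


Ȟ^0(U;F) ≅ Z, Ȟ^1(U;F) ≅ 0, Ȟ^2(U;F) ≅ Z/2

intersection data:
  W12={p8,p23,p32} W13={p1,p21,p29,p32} W14={p15,p29,p31} W15={p2,p6,p31} W16={p2,p17,p23} W23={p28,p32,p34} W24={p14,p24,p35} W25={p19,p24,p34} W26={p12,p14,p23} W34={p22,p29,p37} W35={p9,p18,p34} W36={p4,p9,p22} W45={p24,p31,p36} W46={p3,p14,p22} W56={p2,p9,p10}
  W123={p32} W126={p23} W134={p29} W145={p31} W156={p2} W235={p34} W245={p24} W246={p14} W346={p22} W356={p9}
C dims 6,15,10; δ0: rk 5, SNF 1^5; δ1: rk 10, SNF 1^9·2
Ȟ^0 = (6 − 5) − 0 = 1, so Ȟ^0 ≅ Z
Ȟ^1 = (15 − 10) − 5 = 0, so Ȟ^1 ≅ 0
Ȟ^2 = (10 − 0) − 10 = 0 plus torsion [2], so Ȟ^2 ≅ Z/2


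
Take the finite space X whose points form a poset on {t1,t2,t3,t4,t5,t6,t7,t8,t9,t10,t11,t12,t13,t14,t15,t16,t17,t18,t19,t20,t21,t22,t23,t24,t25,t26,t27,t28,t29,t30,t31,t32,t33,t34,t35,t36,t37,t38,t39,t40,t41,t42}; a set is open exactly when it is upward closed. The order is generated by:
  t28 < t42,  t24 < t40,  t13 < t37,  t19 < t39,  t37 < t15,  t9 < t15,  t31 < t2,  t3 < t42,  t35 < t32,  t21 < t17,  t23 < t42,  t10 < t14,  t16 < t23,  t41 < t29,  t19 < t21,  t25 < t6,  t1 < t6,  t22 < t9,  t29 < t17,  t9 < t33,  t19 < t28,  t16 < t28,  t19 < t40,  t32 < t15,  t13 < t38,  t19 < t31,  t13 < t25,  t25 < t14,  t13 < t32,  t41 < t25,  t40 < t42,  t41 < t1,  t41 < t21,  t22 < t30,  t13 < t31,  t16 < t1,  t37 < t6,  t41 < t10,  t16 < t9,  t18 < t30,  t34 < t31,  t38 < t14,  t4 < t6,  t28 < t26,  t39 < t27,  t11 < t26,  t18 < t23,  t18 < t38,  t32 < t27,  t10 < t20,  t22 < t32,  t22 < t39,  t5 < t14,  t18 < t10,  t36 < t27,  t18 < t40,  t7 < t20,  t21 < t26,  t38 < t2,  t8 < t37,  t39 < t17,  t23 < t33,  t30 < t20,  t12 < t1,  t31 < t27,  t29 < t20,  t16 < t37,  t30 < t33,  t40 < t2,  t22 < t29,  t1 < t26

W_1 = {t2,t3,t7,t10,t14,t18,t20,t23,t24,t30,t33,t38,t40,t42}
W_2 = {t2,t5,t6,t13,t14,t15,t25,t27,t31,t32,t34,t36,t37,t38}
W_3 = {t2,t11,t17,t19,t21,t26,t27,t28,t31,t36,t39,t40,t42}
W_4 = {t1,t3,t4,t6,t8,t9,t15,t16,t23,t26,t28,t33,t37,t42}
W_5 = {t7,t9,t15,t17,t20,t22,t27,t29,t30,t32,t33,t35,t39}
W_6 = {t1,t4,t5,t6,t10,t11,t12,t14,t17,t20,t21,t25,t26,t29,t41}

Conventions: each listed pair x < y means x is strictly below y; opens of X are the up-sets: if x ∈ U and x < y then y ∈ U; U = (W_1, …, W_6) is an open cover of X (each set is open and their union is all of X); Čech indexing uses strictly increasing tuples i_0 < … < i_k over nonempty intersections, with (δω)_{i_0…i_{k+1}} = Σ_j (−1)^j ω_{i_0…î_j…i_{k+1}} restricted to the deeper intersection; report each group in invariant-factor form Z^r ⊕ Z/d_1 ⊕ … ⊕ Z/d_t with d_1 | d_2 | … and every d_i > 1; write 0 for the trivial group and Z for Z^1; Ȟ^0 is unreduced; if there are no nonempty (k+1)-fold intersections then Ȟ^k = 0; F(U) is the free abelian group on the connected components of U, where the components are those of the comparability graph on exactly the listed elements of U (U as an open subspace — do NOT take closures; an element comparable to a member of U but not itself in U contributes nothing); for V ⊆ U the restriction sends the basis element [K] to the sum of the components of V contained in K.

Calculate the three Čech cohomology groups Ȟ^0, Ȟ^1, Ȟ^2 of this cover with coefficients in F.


intersection data:
  W12={t2,t14,t38} W13={t2,t40,t42} W14={t3,t23,t33,t42} W15={t7,t20,t30,t33} W16={t10,t14,t20} W23={t2,t27,t31,t36} W24={t6,t15,t37} W25={t15,t27,t32} W26={t5,t6,t14,t25} W34={t26,t28,t42} W35={t17,t27,t39} W36={t11,t17,t21,t26} W45={t9,t15,t33} W46={t1,t4,t6,t26} W56={t17,t20,t29}
  W123={t2} W126={t14} W134={t42} W145={t33} W156={t20} W235={t27} W245={t15} W246={t6} W346={t26} W356={t17}
components per intersection:
  W1: {t2,t3,t7,t10,t14,t18,t20,t23,t24,t30,t33,t38,t40,t42}
  W2: {t2,t5,t6,t13,t14,t15,t25,t27,t31,t32,t34,t36,t37,t38}
  W3: {t2,t11,t17,t19,t21,t26,t27,t28,t31,t36,t39,t40,t42}
  W4: {t1,t3,t4,t6,t8,t9,t15,t16,t23,t26,t28,t33,t37,t42}
  W5: {t7,t9,t15,t17,t20,t22,t27,t29,t30,t32,t33,t35,t39}
  W6: {t1,t4,t5,t6,t10,t11,t12,t14,t17,t20,t21,t25,t26,t29,t41}
  W12: {t2,t14,t38}
  W13: {t2,t40,t42}
  W14: {t3,t23,t33,t42}
  W15: {t7,t20,t30,t33}
  W16: {t10,t14,t20}
  W23: {t2,t27,t31,t36}
  W24: {t6,t15,t37}
  W25: {t15,t27,t32}
  W26: {t5,t6,t14,t25}
  W34: {t26,t28,t42}
  W35: {t17,t27,t39}
  W36: {t11,t17,t21,t26}
  W45: {t9,t15,t33}
  W46: {t1,t4,t6,t26}
  W56: {t17,t20,t29}
  W123: {t2}
  W126: {t14}
  W134: {t42}
  W145: {t33}
  W156: {t20}
  W235: {t27}
  W245: {t15}
  W246: {t6}
  W346: {t26}
  W356: {t17}
C dims 6,15,10; δ0: rk 5, SNF 1^5; δ1: rk 10, SNF 1^9·2
Ȟ^0 = (6 − 5) − 0 = 1, so Ȟ^0 ≅ Z
Ȟ^1 = (15 − 10) − 5 = 0, so Ȟ^1 ≅ 0
Ȟ^2 = (10 − 0) − 10 = 0 plus torsion [2], so Ȟ^2 ≅ Z/2

Ȟ^0(U;F) ≅ Z; Ȟ^1(U;F) ≅ 0; Ȟ^2(U;F) ≅ Z/2


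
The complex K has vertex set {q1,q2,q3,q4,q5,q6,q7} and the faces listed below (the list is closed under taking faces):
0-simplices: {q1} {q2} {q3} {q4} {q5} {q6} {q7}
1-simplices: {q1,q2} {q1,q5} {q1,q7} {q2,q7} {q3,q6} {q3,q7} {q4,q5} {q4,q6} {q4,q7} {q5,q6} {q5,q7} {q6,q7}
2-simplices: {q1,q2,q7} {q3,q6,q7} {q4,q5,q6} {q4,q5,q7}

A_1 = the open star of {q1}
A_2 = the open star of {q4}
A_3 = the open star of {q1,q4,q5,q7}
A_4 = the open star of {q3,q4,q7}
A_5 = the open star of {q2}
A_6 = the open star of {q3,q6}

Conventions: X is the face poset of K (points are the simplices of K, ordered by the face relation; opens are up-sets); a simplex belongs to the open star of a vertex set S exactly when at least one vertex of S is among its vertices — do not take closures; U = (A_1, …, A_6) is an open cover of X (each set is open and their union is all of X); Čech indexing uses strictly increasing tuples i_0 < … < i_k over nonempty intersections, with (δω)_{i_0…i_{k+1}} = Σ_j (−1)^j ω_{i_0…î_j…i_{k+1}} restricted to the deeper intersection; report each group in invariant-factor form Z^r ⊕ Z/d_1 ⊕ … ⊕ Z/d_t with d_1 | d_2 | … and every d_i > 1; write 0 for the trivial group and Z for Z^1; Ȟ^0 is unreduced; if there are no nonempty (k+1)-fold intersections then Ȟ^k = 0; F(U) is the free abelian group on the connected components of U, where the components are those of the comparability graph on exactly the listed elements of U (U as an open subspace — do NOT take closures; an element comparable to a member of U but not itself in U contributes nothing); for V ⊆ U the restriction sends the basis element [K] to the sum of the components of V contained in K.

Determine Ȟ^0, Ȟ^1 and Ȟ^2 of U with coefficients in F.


cover nerve:
  A1={{q1},{q1,q2},{q1,q5},{q1,q7},{q1,q2,q7}} A2={{q4},{q4,q5},{q4,q6},{q4,q7},{q4,q5,q6},{q4,q5,q7}} A3={{q1},{q4},{q5},{q7},{q1,q2},{q1,q5},{q1,q7},{q2,q7},{q3,q7},{q4,q5},{q4,q6},{q4,q7},{q5,q6},{q5,q7},{q6,q7},{q1,q2,q7},{q3,q6,q7},{q4,q5,q6},{q4,q5,q7}} A4={{q3},{q4},{q7},{q1,q7},{q2,q7},{q3,q6},{q3,q7},{q4,q5},{q4,q6},{q4,q7},{q5,q7},{q6,q7},{q1,q2,q7},{q3,q6,q7},{q4,q5,q6},{q4,q5,q7}} A5={{q2},{q1,q2},{q2,q7},{q1,q2,q7}} A6={{q3},{q6},{q3,q6},{q3,q7},{q4,q6},{q5,q6},{q6,q7},{q3,q6,q7},{q4,q5,q6}}
  A13={{q1},{q1,q2},{q1,q5},{q1,q7},{q1,q2,q7}} A14={{q1,q7},{q1,q2,q7}} A15={{q1,q2},{q1,q2,q7}} A23={{q4},{q4,q5},{q4,q6},{q4,q7},{q4,q5,q6},{q4,q5,q7}} A24={{q4},{q4,q5},{q4,q6},{q4,q7},{q4,q5,q6},{q4,q5,q7}} A26={{q4,q6},{q4,q5,q6}} A34={{q4},{q7},{q1,q7},{q2,q7},{q3,q7},{q4,q5},{q4,q6},{q4,q7},{q5,q7},{q6,q7},{q1,q2,q7},{q3,q6,q7},{q4,q5,q6},{q4,q5,q7}} A35={{q1,q2},{q2,q7},{q1,q2,q7}} A36={{q3,q7},{q4,q6},{q5,q6},{q6,q7},{q3,q6,q7},{q4,q5,q6}} A45={{q2,q7},{q1,q2,q7}} A46={{q3},{q3,q6},{q3,q7},{q4,q6},{q6,q7},{q3,q6,q7},{q4,q5,q6}}
  A134={{q1,q7},{q1,q2,q7}} A135={{q1,q2},{q1,q2,q7}} A145={{q1,q2,q7}} A234={{q4},{q4,q5},{q4,q6},{q4,q7},{q4,q5,q6},{q4,q5,q7}} A236={{q4,q6},{q4,q5,q6}} A246={{q4,q6},{q4,q5,q6}} A345={{q2,q7},{q1,q2,q7}} A346={{q3,q7},{q4,q6},{q6,q7},{q3,q6,q7},{q4,q5,q6}}
  A1345={{q1,q2,q7}} A2346={{q4,q6},{q4,q5,q6}}
components per intersection:
  A1: {{q1},{q1,q2},{q1,q5},{q1,q7},{q1,q2,q7}}
  A2: {{q4},{q4,q5},{q4,q6},{q4,q7},{q4,q5,q6},{q4,q5,q7}}
  A3: {{q1},{q4},{q5},{q7},{q1,q2},{q1,q5},{q1,q7},{q2,q7},{q3,q7},{q4,q5},{q4,q6},{q4,q7},{q5,q6},{q5,q7},{q6,q7},{q1,q2,q7},{q3,q6,q7},{q4,q5,q6},{q4,q5,q7}}
  A4: {{q3},{q4},{q7},{q1,q7},{q2,q7},{q3,q6},{q3,q7},{q4,q5},{q4,q6},{q4,q7},{q5,q7},{q6,q7},{q1,q2,q7},{q3,q6,q7},{q4,q5,q6},{q4,q5,q7}}
  A5: {{q2},{q1,q2},{q2,q7},{q1,q2,q7}}
  A6: {{q3},{q6},{q3,q6},{q3,q7},{q4,q6},{q5,q6},{q6,q7},{q3,q6,q7},{q4,q5,q6}}
  A13: {{q1},{q1,q2},{q1,q5},{q1,q7},{q1,q2,q7}}
  A14: {{q1,q7},{q1,q2,q7}}
  A15: {{q1,q2},{q1,q2,q7}}
  A23: {{q4},{q4,q5},{q4,q6},{q4,q7},{q4,q5,q6},{q4,q5,q7}}
  A24: {{q4},{q4,q5},{q4,q6},{q4,q7},{q4,q5,q6},{q4,q5,q7}}
  A26: {{q4,q6},{q4,q5,q6}}
  A34: {{q4},{q7},{q1,q7},{q2,q7},{q3,q7},{q4,q5},{q4,q6},{q4,q7},{q5,q7},{q6,q7},{q1,q2,q7},{q3,q6,q7},{q4,q5,q6},{q4,q5,q7}}
  A35: {{q1,q2},{q2,q7},{q1,q2,q7}}
  A36: {{q3,q7},{q6,q7},{q3,q6,q7}} {{q4,q6},{q5,q6},{q4,q5,q6}}
  A45: {{q2,q7},{q1,q2,q7}}
  A46: {{q3},{q3,q6},{q3,q7},{q6,q7},{q3,q6,q7}} {{q4,q6},{q4,q5,q6}}
  A134: {{q1,q7},{q1,q2,q7}}
  A135: {{q1,q2},{q1,q2,q7}}
  A145: {{q1,q2,q7}}
  A234: {{q4},{q4,q5},{q4,q6},{q4,q7},{q4,q5,q6},{q4,q5,q7}}
  A236: {{q4,q6},{q4,q5,q6}}
  A246: {{q4,q6},{q4,q5,q6}}
  A345: {{q2,q7},{q1,q2,q7}}
  A346: {{q3,q7},{q6,q7},{q3,q6,q7}} {{q4,q6},{q4,q5,q6}}
  A1345: {{q1,q2,q7}}
  A2346: {{q4,q6},{q4,q5,q6}}
C dims 6,13,9,2; δ0: rk 5, SNF 1^5; δ1: rk 7, SNF 1^7; δ2: rk 2, SNF 1^2
Ȟ^0: (6−5)−0=1 ⇒ Z
Ȟ^1: (13−7)−5=1 ⇒ Z
Ȟ^2: (9−2)−7=0 ⇒ 0

Ȟ^0(U;F) ≅ Z, Ȟ^1(U;F) ≅ Z and Ȟ^2(U;F) ≅ 0


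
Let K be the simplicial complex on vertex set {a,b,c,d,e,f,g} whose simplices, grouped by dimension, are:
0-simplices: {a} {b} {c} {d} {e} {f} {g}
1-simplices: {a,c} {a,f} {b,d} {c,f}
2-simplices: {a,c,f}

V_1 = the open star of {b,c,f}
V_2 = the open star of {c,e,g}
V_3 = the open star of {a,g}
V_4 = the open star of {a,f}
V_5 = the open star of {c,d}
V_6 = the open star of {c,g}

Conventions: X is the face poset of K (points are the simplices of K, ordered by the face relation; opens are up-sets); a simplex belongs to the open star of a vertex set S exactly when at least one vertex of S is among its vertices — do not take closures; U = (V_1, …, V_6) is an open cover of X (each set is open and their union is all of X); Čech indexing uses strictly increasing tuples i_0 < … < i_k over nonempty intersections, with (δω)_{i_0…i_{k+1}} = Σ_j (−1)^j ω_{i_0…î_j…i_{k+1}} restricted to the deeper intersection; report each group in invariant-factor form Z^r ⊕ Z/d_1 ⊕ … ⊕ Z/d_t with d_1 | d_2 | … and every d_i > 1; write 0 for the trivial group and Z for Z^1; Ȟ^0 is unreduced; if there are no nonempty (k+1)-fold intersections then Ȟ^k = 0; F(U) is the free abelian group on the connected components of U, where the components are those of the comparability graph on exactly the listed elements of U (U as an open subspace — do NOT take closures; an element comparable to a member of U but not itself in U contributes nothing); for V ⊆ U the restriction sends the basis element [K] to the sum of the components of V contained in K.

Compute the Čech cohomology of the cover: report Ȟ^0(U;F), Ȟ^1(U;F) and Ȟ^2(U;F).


nonempty overlaps:
  V1={{b},{c},{f},{a,c},{a,f},{b,d},{c,f},{a,c,f}} V2={{c},{e},{g},{a,c},{c,f},{a,c,f}} V3={{a},{g},{a,c},{a,f},{a,c,f}} V4={{a},{f},{a,c},{a,f},{c,f},{a,c,f}} V5={{c},{d},{a,c},{b,d},{c,f},{a,c,f}} V6={{c},{g},{a,c},{c,f},{a,c,f}}
  V12={{c},{a,c},{c,f},{a,c,f}} V13={{a,c},{a,f},{a,c,f}} V14={{f},{a,c},{a,f},{c,f},{a,c,f}} V15={{c},{a,c},{b,d},{c,f},{a,c,f}} V16={{c},{a,c},{c,f},{a,c,f}} V23={{g},{a,c},{a,c,f}} V24={{a,c},{c,f},{a,c,f}} V25={{c},{a,c},{c,f},{a,c,f}} V26={{c},{g},{a,c},{c,f},{a,c,f}} V34={{a},{a,c},{a,f},{a,c,f}} V35={{a,c},{a,c,f}} V36={{g},{a,c},{a,c,f}} V45={{a,c},{c,f},{a,c,f}} V46={{a,c},{c,f},{a,c,f}} V56={{c},{a,c},{c,f},{a,c,f}}
  V123={{a,c},{a,c,f}} V124={{a,c},{c,f},{a,c,f}} V125={{c},{a,c},{c,f},{a,c,f}} V126={{c},{a,c},{c,f},{a,c,f}} V134={{a,c},{a,f},{a,c,f}} V135={{a,c},{a,c,f}} V136={{a,c},{a,c,f}} V145={{a,c},{c,f},{a,c,f}} V146={{a,c},{c,f},{a,c,f}} V156={{c},{a,c},{c,f},{a,c,f}} V234={{a,c},{a,c,f}} V235={{a,c},{a,c,f}} V236={{g},{a,c},{a,c,f}} V245={{a,c},{c,f},{a,c,f}} V246={{a,c},{c,f},{a,c,f}} V256={{c},{a,c},{c,f},{a,c,f}} V345={{a,c},{a,c,f}} V346={{a,c},{a,c,f}} V356={{a,c},{a,c,f}} V456={{a,c},{c,f},{a,c,f}}
  V1234={{a,c},{a,c,f}} V1235={{a,c},{a,c,f}} V1236={{a,c},{a,c,f}} V1245={{a,c},{c,f},{a,c,f}} V1246={{a,c},{c,f},{a,c,f}} V1256={{c},{a,c},{c,f},{a,c,f}} V1345={{a,c},{a,c,f}} V1346={{a,c},{a,c,f}} V1356={{a,c},{a,c,f}} V1456={{a,c},{c,f},{a,c,f}} V2345={{a,c},{a,c,f}} V2346={{a,c},{a,c,f}} V2356={{a,c},{a,c,f}} V2456={{a,c},{c,f},{a,c,f}} V3456={{a,c},{a,c,f}}
  V12345={{a,c},{a,c,f}} V12346={{a,c},{a,c,f}} V12356={{a,c},{a,c,f}} V12456={{a,c},{c,f},{a,c,f}} V13456={{a,c},{a,c,f}} V23456={{a,c},{a,c,f}}
  V123456={{a,c},{a,c,f}}
components per intersection:
  V1: {{b},{b,d}} {{c},{f},{a,c},{a,f},{c,f},{a,c,f}}
  V2: {{c},{a,c},{c,f},{a,c,f}} {{e}} {{g}}
  V3: {{a},{a,c},{a,f},{a,c,f}} {{g}}
  V4: {{a},{f},{a,c},{a,f},{c,f},{a,c,f}}
  V5: {{c},{a,c},{c,f},{a,c,f}} {{d},{b,d}}
  V6: {{c},{a,c},{c,f},{a,c,f}} {{g}}
  V12: {{c},{a,c},{c,f},{a,c,f}}
  V13: {{a,c},{a,f},{a,c,f}}
  V14: {{f},{a,c},{a,f},{c,f},{a,c,f}}
  V15: {{c},{a,c},{c,f},{a,c,f}} {{b,d}}
  V16: {{c},{a,c},{c,f},{a,c,f}}
  V23: {{g}} {{a,c},{a,c,f}}
  V24: {{a,c},{c,f},{a,c,f}}
  V25: {{c},{a,c},{c,f},{a,c,f}}
  V26: {{c},{a,c},{c,f},{a,c,f}} {{g}}
  V34: {{a},{a,c},{a,f},{a,c,f}}
  V35: {{a,c},{a,c,f}}
  V36: {{g}} {{a,c},{a,c,f}}
  V45: {{a,c},{c,f},{a,c,f}}
  V46: {{a,c},{c,f},{a,c,f}}
  V56: {{c},{a,c},{c,f},{a,c,f}}
  V123: {{a,c},{a,c,f}}
  V124: {{a,c},{c,f},{a,c,f}}
  V125: {{c},{a,c},{c,f},{a,c,f}}
  V126: {{c},{a,c},{c,f},{a,c,f}}
  V134: {{a,c},{a,f},{a,c,f}}
  V135: {{a,c},{a,c,f}}
  V136: {{a,c},{a,c,f}}
  V145: {{a,c},{c,f},{a,c,f}}
  V146: {{a,c},{c,f},{a,c,f}}
  V156: {{c},{a,c},{c,f},{a,c,f}}
  V234: {{a,c},{a,c,f}}
  V235: {{a,c},{a,c,f}}
  V236: {{g}} {{a,c},{a,c,f}}
  V245: {{a,c},{c,f},{a,c,f}}
  V246: {{a,c},{c,f},{a,c,f}}
  V256: {{c},{a,c},{c,f},{a,c,f}}
  V345: {{a,c},{a,c,f}}
  V346: {{a,c},{a,c,f}}
  V356: {{a,c},{a,c,f}}
  V456: {{a,c},{c,f},{a,c,f}}
  V1234: {{a,c},{a,c,f}}
  V1235: {{a,c},{a,c,f}}
  V1236: {{a,c},{a,c,f}}
  V1245: {{a,c},{c,f},{a,c,f}}
  V1246: {{a,c},{c,f},{a,c,f}}
  V1256: {{c},{a,c},{c,f},{a,c,f}}
  V1345: {{a,c},{a,c,f}}
  V1346: {{a,c},{a,c,f}}
  V1356: {{a,c},{a,c,f}}
  V1456: {{a,c},{c,f},{a,c,f}}
  V2345: {{a,c},{a,c,f}}
  V2346: {{a,c},{a,c,f}}
  V2356: {{a,c},{a,c,f}}
  V2456: {{a,c},{c,f},{a,c,f}}
  V3456: {{a,c},{a,c,f}}
  V12345: {{a,c},{a,c,f}}
  V12346: {{a,c},{a,c,f}}
  V12356: {{a,c},{a,c,f}}
  V12456: {{a,c},{c,f},{a,c,f}}
  V13456: {{a,c},{a,c,f}}
  V23456: {{a,c},{a,c,f}}
  V123456: {{a,c},{a,c,f}}
C dims 12,19,21,15; δ0: rk 8, SNF 1^8; δ1: rk 11, SNF 1^11; δ2: rk 10, SNF 1^10
degree 0: 12−8−0 = 4 → Ȟ^0 ≅ Z^4
degree 1: 19−11−8 = 0 → Ȟ^1 ≅ 0
degree 2: 21−10−11 = 0 → Ȟ^2 ≅ 0

Ȟ^0(U;F) ≅ Z^4, Ȟ^1(U;F) ≅ 0, Ȟ^2(U;F) ≅ 0


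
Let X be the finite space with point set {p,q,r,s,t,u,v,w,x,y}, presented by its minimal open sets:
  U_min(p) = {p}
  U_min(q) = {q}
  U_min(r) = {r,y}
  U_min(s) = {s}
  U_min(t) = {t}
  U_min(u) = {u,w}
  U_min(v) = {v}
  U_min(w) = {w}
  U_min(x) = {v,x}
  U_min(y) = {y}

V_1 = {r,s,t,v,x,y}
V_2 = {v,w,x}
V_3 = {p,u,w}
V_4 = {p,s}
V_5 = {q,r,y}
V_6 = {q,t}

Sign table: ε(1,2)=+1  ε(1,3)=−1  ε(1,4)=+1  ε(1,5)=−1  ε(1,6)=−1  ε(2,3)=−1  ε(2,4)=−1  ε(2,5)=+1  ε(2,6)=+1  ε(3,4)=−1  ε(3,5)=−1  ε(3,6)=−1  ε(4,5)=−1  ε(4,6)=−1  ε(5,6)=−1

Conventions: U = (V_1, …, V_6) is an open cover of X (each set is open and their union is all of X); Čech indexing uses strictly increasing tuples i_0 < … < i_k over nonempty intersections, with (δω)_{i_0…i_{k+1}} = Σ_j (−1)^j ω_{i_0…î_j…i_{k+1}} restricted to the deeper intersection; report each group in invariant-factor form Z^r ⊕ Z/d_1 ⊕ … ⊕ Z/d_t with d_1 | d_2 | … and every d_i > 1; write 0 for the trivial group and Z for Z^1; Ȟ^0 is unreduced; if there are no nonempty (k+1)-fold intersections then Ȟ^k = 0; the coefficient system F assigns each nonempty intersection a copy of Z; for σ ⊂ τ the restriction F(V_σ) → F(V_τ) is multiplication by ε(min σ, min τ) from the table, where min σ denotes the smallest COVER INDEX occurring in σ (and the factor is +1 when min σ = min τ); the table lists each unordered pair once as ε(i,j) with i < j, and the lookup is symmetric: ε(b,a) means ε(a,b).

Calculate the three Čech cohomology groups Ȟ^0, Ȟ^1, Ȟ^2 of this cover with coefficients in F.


Ȟ^0 = 0,  Ȟ^1 = Z ⊕ Z/2,  Ȟ^2 = 0

nerve of the cover:
  V12={v,x} V14={s} V15={r,y} V16={t} V23={w} V34={p} V56={q}
C dims 6,7; δ0: rk 6, SNF 1^5·2
Ȟ^0 = (6 − 6) − 0 = 0, so Ȟ^0 ≅ 0
Ȟ^1 = (7 − 0) − 6 = 1 plus torsion [2], so Ȟ^1 ≅ Z ⊕ Z/2
Ȟ^2 = (0 − 0) − 0 = 0, so Ȟ^2 ≅ 0
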